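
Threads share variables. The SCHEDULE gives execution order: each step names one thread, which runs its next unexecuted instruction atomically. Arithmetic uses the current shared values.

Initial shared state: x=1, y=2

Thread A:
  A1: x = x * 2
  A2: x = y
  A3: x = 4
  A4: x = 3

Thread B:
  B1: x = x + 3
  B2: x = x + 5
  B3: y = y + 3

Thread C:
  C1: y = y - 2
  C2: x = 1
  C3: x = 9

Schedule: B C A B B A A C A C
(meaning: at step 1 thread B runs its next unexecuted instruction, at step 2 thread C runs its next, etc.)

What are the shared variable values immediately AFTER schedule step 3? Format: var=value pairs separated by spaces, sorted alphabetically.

Answer: x=8 y=0

Derivation:
Step 1: thread B executes B1 (x = x + 3). Shared: x=4 y=2. PCs: A@0 B@1 C@0
Step 2: thread C executes C1 (y = y - 2). Shared: x=4 y=0. PCs: A@0 B@1 C@1
Step 3: thread A executes A1 (x = x * 2). Shared: x=8 y=0. PCs: A@1 B@1 C@1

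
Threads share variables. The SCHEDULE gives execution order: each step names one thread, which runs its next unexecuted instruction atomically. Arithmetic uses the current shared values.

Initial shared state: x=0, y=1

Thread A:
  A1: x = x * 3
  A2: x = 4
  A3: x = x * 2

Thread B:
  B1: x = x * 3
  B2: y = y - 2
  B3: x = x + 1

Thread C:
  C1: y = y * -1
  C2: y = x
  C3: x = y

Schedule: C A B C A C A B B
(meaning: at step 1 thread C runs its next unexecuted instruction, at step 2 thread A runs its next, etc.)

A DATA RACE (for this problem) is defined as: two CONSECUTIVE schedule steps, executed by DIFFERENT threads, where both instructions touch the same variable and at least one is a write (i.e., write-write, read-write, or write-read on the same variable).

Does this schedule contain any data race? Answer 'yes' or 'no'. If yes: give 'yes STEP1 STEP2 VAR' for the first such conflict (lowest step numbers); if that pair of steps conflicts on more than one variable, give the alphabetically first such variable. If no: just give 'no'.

Steps 1,2: C(r=y,w=y) vs A(r=x,w=x). No conflict.
Steps 2,3: A(x = x * 3) vs B(x = x * 3). RACE on x (W-W).
Steps 3,4: B(x = x * 3) vs C(y = x). RACE on x (W-R).
Steps 4,5: C(y = x) vs A(x = 4). RACE on x (R-W).
Steps 5,6: A(x = 4) vs C(x = y). RACE on x (W-W).
Steps 6,7: C(x = y) vs A(x = x * 2). RACE on x (W-W).
Steps 7,8: A(r=x,w=x) vs B(r=y,w=y). No conflict.
Steps 8,9: same thread (B). No race.
First conflict at steps 2,3.

Answer: yes 2 3 x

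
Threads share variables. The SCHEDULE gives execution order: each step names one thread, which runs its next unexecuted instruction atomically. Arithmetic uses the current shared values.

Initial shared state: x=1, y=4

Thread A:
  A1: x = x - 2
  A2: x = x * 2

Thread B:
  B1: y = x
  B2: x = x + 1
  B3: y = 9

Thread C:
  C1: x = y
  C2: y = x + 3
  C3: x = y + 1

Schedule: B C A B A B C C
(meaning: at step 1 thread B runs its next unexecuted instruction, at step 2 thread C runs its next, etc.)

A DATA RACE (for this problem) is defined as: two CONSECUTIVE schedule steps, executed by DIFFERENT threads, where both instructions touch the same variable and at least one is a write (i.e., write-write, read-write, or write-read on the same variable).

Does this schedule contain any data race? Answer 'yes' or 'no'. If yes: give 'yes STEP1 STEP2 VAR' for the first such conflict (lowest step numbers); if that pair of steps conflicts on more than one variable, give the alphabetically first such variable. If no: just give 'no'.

Answer: yes 1 2 x

Derivation:
Steps 1,2: B(y = x) vs C(x = y). RACE on x (R-W), y (W-R). Multiple vars; alphabetically first is x.
Steps 2,3: C(x = y) vs A(x = x - 2). RACE on x (W-W).
Steps 3,4: A(x = x - 2) vs B(x = x + 1). RACE on x (W-W).
Steps 4,5: B(x = x + 1) vs A(x = x * 2). RACE on x (W-W).
Steps 5,6: A(r=x,w=x) vs B(r=-,w=y). No conflict.
Steps 6,7: B(y = 9) vs C(y = x + 3). RACE on y (W-W).
Steps 7,8: same thread (C). No race.
First conflict at steps 1,2.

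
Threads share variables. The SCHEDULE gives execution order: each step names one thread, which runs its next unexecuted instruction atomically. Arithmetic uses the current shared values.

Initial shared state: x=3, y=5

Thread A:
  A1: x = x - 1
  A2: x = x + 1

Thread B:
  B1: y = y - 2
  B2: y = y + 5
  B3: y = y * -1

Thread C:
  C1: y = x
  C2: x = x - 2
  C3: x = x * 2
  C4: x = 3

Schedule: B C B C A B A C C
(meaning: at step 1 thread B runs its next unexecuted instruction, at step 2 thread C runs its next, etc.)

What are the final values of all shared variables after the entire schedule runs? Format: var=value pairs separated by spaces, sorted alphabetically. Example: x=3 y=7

Step 1: thread B executes B1 (y = y - 2). Shared: x=3 y=3. PCs: A@0 B@1 C@0
Step 2: thread C executes C1 (y = x). Shared: x=3 y=3. PCs: A@0 B@1 C@1
Step 3: thread B executes B2 (y = y + 5). Shared: x=3 y=8. PCs: A@0 B@2 C@1
Step 4: thread C executes C2 (x = x - 2). Shared: x=1 y=8. PCs: A@0 B@2 C@2
Step 5: thread A executes A1 (x = x - 1). Shared: x=0 y=8. PCs: A@1 B@2 C@2
Step 6: thread B executes B3 (y = y * -1). Shared: x=0 y=-8. PCs: A@1 B@3 C@2
Step 7: thread A executes A2 (x = x + 1). Shared: x=1 y=-8. PCs: A@2 B@3 C@2
Step 8: thread C executes C3 (x = x * 2). Shared: x=2 y=-8. PCs: A@2 B@3 C@3
Step 9: thread C executes C4 (x = 3). Shared: x=3 y=-8. PCs: A@2 B@3 C@4

Answer: x=3 y=-8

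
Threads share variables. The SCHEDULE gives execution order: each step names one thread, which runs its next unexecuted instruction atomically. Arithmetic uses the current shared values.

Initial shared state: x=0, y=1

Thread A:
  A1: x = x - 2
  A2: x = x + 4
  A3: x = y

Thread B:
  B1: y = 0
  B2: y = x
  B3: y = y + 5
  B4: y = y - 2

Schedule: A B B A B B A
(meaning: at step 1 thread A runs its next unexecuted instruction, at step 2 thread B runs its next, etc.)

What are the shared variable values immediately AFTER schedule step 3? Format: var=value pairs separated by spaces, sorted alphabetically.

Answer: x=-2 y=-2

Derivation:
Step 1: thread A executes A1 (x = x - 2). Shared: x=-2 y=1. PCs: A@1 B@0
Step 2: thread B executes B1 (y = 0). Shared: x=-2 y=0. PCs: A@1 B@1
Step 3: thread B executes B2 (y = x). Shared: x=-2 y=-2. PCs: A@1 B@2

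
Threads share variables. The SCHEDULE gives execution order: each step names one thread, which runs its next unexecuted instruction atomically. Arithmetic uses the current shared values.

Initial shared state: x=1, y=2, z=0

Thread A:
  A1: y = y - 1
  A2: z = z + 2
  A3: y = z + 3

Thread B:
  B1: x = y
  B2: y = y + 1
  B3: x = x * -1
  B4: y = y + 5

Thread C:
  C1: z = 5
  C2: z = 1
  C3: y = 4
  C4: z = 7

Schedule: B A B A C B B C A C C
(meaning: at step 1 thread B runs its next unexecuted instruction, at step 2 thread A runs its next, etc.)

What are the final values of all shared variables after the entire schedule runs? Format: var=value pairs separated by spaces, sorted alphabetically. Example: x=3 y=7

Answer: x=-2 y=4 z=7

Derivation:
Step 1: thread B executes B1 (x = y). Shared: x=2 y=2 z=0. PCs: A@0 B@1 C@0
Step 2: thread A executes A1 (y = y - 1). Shared: x=2 y=1 z=0. PCs: A@1 B@1 C@0
Step 3: thread B executes B2 (y = y + 1). Shared: x=2 y=2 z=0. PCs: A@1 B@2 C@0
Step 4: thread A executes A2 (z = z + 2). Shared: x=2 y=2 z=2. PCs: A@2 B@2 C@0
Step 5: thread C executes C1 (z = 5). Shared: x=2 y=2 z=5. PCs: A@2 B@2 C@1
Step 6: thread B executes B3 (x = x * -1). Shared: x=-2 y=2 z=5. PCs: A@2 B@3 C@1
Step 7: thread B executes B4 (y = y + 5). Shared: x=-2 y=7 z=5. PCs: A@2 B@4 C@1
Step 8: thread C executes C2 (z = 1). Shared: x=-2 y=7 z=1. PCs: A@2 B@4 C@2
Step 9: thread A executes A3 (y = z + 3). Shared: x=-2 y=4 z=1. PCs: A@3 B@4 C@2
Step 10: thread C executes C3 (y = 4). Shared: x=-2 y=4 z=1. PCs: A@3 B@4 C@3
Step 11: thread C executes C4 (z = 7). Shared: x=-2 y=4 z=7. PCs: A@3 B@4 C@4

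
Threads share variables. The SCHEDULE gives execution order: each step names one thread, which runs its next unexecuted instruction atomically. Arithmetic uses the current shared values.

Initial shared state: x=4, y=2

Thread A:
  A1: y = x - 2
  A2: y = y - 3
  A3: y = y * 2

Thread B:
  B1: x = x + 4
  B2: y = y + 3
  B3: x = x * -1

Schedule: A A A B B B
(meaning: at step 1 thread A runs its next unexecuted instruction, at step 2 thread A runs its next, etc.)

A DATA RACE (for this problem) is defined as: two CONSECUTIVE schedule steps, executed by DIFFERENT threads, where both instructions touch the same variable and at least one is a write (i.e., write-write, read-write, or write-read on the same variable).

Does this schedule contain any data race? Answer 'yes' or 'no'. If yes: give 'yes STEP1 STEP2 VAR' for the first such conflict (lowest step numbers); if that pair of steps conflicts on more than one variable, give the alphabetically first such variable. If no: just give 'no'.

Steps 1,2: same thread (A). No race.
Steps 2,3: same thread (A). No race.
Steps 3,4: A(r=y,w=y) vs B(r=x,w=x). No conflict.
Steps 4,5: same thread (B). No race.
Steps 5,6: same thread (B). No race.

Answer: no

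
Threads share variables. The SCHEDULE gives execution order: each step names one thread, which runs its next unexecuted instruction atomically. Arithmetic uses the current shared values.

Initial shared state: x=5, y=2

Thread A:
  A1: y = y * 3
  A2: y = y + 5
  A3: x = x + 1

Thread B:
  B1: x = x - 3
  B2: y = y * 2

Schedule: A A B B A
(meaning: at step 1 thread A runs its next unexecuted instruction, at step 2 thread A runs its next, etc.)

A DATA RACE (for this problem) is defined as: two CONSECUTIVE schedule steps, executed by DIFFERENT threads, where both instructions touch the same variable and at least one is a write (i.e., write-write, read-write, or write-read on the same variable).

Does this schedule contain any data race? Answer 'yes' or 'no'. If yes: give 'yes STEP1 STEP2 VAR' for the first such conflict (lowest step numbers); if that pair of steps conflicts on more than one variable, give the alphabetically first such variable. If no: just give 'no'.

Steps 1,2: same thread (A). No race.
Steps 2,3: A(r=y,w=y) vs B(r=x,w=x). No conflict.
Steps 3,4: same thread (B). No race.
Steps 4,5: B(r=y,w=y) vs A(r=x,w=x). No conflict.

Answer: no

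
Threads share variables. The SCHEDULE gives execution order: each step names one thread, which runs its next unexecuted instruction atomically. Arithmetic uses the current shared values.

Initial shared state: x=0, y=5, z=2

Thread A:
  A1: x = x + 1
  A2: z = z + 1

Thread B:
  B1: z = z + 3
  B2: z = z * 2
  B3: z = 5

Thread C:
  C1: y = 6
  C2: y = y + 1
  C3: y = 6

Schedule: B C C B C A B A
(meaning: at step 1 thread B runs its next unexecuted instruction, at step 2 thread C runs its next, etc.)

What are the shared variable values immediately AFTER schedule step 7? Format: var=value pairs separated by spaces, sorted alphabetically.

Answer: x=1 y=6 z=5

Derivation:
Step 1: thread B executes B1 (z = z + 3). Shared: x=0 y=5 z=5. PCs: A@0 B@1 C@0
Step 2: thread C executes C1 (y = 6). Shared: x=0 y=6 z=5. PCs: A@0 B@1 C@1
Step 3: thread C executes C2 (y = y + 1). Shared: x=0 y=7 z=5. PCs: A@0 B@1 C@2
Step 4: thread B executes B2 (z = z * 2). Shared: x=0 y=7 z=10. PCs: A@0 B@2 C@2
Step 5: thread C executes C3 (y = 6). Shared: x=0 y=6 z=10. PCs: A@0 B@2 C@3
Step 6: thread A executes A1 (x = x + 1). Shared: x=1 y=6 z=10. PCs: A@1 B@2 C@3
Step 7: thread B executes B3 (z = 5). Shared: x=1 y=6 z=5. PCs: A@1 B@3 C@3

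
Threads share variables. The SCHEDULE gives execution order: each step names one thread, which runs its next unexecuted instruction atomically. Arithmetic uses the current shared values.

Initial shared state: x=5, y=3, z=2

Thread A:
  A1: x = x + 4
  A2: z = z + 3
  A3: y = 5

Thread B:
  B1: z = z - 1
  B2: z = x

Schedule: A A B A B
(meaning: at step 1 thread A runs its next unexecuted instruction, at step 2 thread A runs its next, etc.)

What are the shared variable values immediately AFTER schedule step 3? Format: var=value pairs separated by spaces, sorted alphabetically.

Step 1: thread A executes A1 (x = x + 4). Shared: x=9 y=3 z=2. PCs: A@1 B@0
Step 2: thread A executes A2 (z = z + 3). Shared: x=9 y=3 z=5. PCs: A@2 B@0
Step 3: thread B executes B1 (z = z - 1). Shared: x=9 y=3 z=4. PCs: A@2 B@1

Answer: x=9 y=3 z=4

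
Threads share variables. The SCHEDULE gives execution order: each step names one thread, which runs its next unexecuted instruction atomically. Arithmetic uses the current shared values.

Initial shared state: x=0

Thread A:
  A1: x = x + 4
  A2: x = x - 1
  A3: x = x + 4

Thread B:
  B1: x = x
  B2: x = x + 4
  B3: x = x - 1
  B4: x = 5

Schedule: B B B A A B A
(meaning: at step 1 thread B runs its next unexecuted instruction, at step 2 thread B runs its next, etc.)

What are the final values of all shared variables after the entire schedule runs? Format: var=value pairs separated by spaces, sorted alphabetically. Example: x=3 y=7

Answer: x=9

Derivation:
Step 1: thread B executes B1 (x = x). Shared: x=0. PCs: A@0 B@1
Step 2: thread B executes B2 (x = x + 4). Shared: x=4. PCs: A@0 B@2
Step 3: thread B executes B3 (x = x - 1). Shared: x=3. PCs: A@0 B@3
Step 4: thread A executes A1 (x = x + 4). Shared: x=7. PCs: A@1 B@3
Step 5: thread A executes A2 (x = x - 1). Shared: x=6. PCs: A@2 B@3
Step 6: thread B executes B4 (x = 5). Shared: x=5. PCs: A@2 B@4
Step 7: thread A executes A3 (x = x + 4). Shared: x=9. PCs: A@3 B@4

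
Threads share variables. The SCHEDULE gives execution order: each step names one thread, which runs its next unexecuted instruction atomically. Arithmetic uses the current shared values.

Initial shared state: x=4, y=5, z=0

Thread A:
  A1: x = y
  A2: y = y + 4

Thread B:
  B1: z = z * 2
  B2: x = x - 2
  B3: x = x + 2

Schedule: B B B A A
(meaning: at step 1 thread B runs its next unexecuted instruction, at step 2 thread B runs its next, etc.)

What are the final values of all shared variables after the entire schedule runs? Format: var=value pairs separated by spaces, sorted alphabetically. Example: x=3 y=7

Answer: x=5 y=9 z=0

Derivation:
Step 1: thread B executes B1 (z = z * 2). Shared: x=4 y=5 z=0. PCs: A@0 B@1
Step 2: thread B executes B2 (x = x - 2). Shared: x=2 y=5 z=0. PCs: A@0 B@2
Step 3: thread B executes B3 (x = x + 2). Shared: x=4 y=5 z=0. PCs: A@0 B@3
Step 4: thread A executes A1 (x = y). Shared: x=5 y=5 z=0. PCs: A@1 B@3
Step 5: thread A executes A2 (y = y + 4). Shared: x=5 y=9 z=0. PCs: A@2 B@3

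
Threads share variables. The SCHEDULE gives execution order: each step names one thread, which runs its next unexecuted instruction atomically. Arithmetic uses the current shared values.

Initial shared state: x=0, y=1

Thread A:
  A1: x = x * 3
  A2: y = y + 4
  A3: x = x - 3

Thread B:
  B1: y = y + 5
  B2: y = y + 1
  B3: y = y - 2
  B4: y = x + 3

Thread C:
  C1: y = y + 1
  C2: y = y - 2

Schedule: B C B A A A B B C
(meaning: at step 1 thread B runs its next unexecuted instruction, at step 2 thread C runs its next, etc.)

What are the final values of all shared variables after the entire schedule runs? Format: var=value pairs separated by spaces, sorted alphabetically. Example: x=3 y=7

Step 1: thread B executes B1 (y = y + 5). Shared: x=0 y=6. PCs: A@0 B@1 C@0
Step 2: thread C executes C1 (y = y + 1). Shared: x=0 y=7. PCs: A@0 B@1 C@1
Step 3: thread B executes B2 (y = y + 1). Shared: x=0 y=8. PCs: A@0 B@2 C@1
Step 4: thread A executes A1 (x = x * 3). Shared: x=0 y=8. PCs: A@1 B@2 C@1
Step 5: thread A executes A2 (y = y + 4). Shared: x=0 y=12. PCs: A@2 B@2 C@1
Step 6: thread A executes A3 (x = x - 3). Shared: x=-3 y=12. PCs: A@3 B@2 C@1
Step 7: thread B executes B3 (y = y - 2). Shared: x=-3 y=10. PCs: A@3 B@3 C@1
Step 8: thread B executes B4 (y = x + 3). Shared: x=-3 y=0. PCs: A@3 B@4 C@1
Step 9: thread C executes C2 (y = y - 2). Shared: x=-3 y=-2. PCs: A@3 B@4 C@2

Answer: x=-3 y=-2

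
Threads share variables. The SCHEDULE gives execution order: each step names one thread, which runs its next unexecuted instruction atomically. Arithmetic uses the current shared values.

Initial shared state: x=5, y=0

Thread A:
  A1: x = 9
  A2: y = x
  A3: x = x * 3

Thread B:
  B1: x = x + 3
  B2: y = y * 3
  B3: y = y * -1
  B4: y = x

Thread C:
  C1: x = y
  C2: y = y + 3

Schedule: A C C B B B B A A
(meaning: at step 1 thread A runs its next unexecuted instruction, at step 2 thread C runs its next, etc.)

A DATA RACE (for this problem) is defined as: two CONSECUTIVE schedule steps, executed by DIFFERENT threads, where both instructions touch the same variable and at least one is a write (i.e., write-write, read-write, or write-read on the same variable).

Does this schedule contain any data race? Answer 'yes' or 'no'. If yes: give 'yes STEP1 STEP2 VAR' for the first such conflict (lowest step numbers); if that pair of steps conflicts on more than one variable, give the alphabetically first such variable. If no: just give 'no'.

Answer: yes 1 2 x

Derivation:
Steps 1,2: A(x = 9) vs C(x = y). RACE on x (W-W).
Steps 2,3: same thread (C). No race.
Steps 3,4: C(r=y,w=y) vs B(r=x,w=x). No conflict.
Steps 4,5: same thread (B). No race.
Steps 5,6: same thread (B). No race.
Steps 6,7: same thread (B). No race.
Steps 7,8: B(y = x) vs A(y = x). RACE on y (W-W).
Steps 8,9: same thread (A). No race.
First conflict at steps 1,2.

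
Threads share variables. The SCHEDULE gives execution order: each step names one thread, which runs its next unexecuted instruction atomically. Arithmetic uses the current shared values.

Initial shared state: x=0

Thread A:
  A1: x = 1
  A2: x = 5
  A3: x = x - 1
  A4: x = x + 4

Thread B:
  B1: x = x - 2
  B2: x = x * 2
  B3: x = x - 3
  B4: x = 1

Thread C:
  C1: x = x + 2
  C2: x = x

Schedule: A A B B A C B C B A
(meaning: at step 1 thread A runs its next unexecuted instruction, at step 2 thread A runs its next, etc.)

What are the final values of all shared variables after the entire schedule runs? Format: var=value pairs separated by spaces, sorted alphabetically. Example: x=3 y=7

Answer: x=5

Derivation:
Step 1: thread A executes A1 (x = 1). Shared: x=1. PCs: A@1 B@0 C@0
Step 2: thread A executes A2 (x = 5). Shared: x=5. PCs: A@2 B@0 C@0
Step 3: thread B executes B1 (x = x - 2). Shared: x=3. PCs: A@2 B@1 C@0
Step 4: thread B executes B2 (x = x * 2). Shared: x=6. PCs: A@2 B@2 C@0
Step 5: thread A executes A3 (x = x - 1). Shared: x=5. PCs: A@3 B@2 C@0
Step 6: thread C executes C1 (x = x + 2). Shared: x=7. PCs: A@3 B@2 C@1
Step 7: thread B executes B3 (x = x - 3). Shared: x=4. PCs: A@3 B@3 C@1
Step 8: thread C executes C2 (x = x). Shared: x=4. PCs: A@3 B@3 C@2
Step 9: thread B executes B4 (x = 1). Shared: x=1. PCs: A@3 B@4 C@2
Step 10: thread A executes A4 (x = x + 4). Shared: x=5. PCs: A@4 B@4 C@2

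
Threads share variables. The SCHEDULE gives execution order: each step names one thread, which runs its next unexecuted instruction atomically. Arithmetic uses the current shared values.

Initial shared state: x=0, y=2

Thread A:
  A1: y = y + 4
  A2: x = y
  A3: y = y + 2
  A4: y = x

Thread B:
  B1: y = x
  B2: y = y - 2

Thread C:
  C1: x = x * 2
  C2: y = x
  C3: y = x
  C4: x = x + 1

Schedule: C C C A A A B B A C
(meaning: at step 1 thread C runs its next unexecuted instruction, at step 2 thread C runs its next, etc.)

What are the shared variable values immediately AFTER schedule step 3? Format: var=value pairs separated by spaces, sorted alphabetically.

Step 1: thread C executes C1 (x = x * 2). Shared: x=0 y=2. PCs: A@0 B@0 C@1
Step 2: thread C executes C2 (y = x). Shared: x=0 y=0. PCs: A@0 B@0 C@2
Step 3: thread C executes C3 (y = x). Shared: x=0 y=0. PCs: A@0 B@0 C@3

Answer: x=0 y=0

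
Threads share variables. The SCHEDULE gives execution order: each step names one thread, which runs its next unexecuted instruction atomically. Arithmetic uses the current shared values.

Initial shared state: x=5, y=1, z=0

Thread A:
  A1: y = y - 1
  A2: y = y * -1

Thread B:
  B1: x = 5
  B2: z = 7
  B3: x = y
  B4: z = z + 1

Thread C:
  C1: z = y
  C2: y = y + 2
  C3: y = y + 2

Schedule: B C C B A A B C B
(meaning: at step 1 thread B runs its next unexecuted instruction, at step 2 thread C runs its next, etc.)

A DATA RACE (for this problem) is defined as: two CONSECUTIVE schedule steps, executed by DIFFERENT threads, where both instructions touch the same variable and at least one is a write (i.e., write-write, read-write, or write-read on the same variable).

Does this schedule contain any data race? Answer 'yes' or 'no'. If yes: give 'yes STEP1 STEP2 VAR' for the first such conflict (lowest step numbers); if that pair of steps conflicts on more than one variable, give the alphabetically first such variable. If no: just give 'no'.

Answer: yes 6 7 y

Derivation:
Steps 1,2: B(r=-,w=x) vs C(r=y,w=z). No conflict.
Steps 2,3: same thread (C). No race.
Steps 3,4: C(r=y,w=y) vs B(r=-,w=z). No conflict.
Steps 4,5: B(r=-,w=z) vs A(r=y,w=y). No conflict.
Steps 5,6: same thread (A). No race.
Steps 6,7: A(y = y * -1) vs B(x = y). RACE on y (W-R).
Steps 7,8: B(x = y) vs C(y = y + 2). RACE on y (R-W).
Steps 8,9: C(r=y,w=y) vs B(r=z,w=z). No conflict.
First conflict at steps 6,7.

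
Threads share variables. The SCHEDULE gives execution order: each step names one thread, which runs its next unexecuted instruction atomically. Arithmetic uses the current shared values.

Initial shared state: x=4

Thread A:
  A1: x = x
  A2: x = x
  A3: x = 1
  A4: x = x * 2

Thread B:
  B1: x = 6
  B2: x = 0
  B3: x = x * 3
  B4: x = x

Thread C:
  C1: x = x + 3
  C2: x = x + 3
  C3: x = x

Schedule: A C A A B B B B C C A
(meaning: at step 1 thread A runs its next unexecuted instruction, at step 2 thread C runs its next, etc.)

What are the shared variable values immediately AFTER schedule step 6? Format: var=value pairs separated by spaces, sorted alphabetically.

Step 1: thread A executes A1 (x = x). Shared: x=4. PCs: A@1 B@0 C@0
Step 2: thread C executes C1 (x = x + 3). Shared: x=7. PCs: A@1 B@0 C@1
Step 3: thread A executes A2 (x = x). Shared: x=7. PCs: A@2 B@0 C@1
Step 4: thread A executes A3 (x = 1). Shared: x=1. PCs: A@3 B@0 C@1
Step 5: thread B executes B1 (x = 6). Shared: x=6. PCs: A@3 B@1 C@1
Step 6: thread B executes B2 (x = 0). Shared: x=0. PCs: A@3 B@2 C@1

Answer: x=0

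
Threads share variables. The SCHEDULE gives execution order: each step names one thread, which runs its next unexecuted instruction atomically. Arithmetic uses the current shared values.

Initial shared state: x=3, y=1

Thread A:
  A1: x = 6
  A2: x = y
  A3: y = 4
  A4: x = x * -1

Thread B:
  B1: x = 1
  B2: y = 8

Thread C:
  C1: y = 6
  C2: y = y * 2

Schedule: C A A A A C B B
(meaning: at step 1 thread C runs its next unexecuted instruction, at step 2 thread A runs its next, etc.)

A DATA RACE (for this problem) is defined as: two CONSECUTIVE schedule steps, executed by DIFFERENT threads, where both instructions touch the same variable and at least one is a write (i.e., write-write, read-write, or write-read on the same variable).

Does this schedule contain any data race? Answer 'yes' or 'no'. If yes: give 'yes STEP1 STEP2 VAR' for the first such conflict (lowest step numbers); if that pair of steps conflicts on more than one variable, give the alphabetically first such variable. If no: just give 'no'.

Steps 1,2: C(r=-,w=y) vs A(r=-,w=x). No conflict.
Steps 2,3: same thread (A). No race.
Steps 3,4: same thread (A). No race.
Steps 4,5: same thread (A). No race.
Steps 5,6: A(r=x,w=x) vs C(r=y,w=y). No conflict.
Steps 6,7: C(r=y,w=y) vs B(r=-,w=x). No conflict.
Steps 7,8: same thread (B). No race.

Answer: no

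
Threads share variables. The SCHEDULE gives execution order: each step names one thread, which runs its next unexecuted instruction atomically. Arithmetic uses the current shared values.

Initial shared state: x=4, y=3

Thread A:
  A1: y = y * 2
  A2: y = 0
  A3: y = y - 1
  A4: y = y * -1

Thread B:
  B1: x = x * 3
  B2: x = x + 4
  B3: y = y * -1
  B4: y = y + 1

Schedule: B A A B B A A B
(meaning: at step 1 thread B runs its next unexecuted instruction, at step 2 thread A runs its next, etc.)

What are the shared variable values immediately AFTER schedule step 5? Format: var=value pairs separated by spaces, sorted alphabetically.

Step 1: thread B executes B1 (x = x * 3). Shared: x=12 y=3. PCs: A@0 B@1
Step 2: thread A executes A1 (y = y * 2). Shared: x=12 y=6. PCs: A@1 B@1
Step 3: thread A executes A2 (y = 0). Shared: x=12 y=0. PCs: A@2 B@1
Step 4: thread B executes B2 (x = x + 4). Shared: x=16 y=0. PCs: A@2 B@2
Step 5: thread B executes B3 (y = y * -1). Shared: x=16 y=0. PCs: A@2 B@3

Answer: x=16 y=0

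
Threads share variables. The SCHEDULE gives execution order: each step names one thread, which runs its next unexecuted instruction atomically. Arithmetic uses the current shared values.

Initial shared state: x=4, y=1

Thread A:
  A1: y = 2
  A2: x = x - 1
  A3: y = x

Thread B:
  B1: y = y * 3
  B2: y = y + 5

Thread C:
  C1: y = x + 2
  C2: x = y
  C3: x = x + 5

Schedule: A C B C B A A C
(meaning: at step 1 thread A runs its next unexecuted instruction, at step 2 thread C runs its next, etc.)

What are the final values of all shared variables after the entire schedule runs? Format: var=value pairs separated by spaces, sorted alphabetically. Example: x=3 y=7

Answer: x=22 y=17

Derivation:
Step 1: thread A executes A1 (y = 2). Shared: x=4 y=2. PCs: A@1 B@0 C@0
Step 2: thread C executes C1 (y = x + 2). Shared: x=4 y=6. PCs: A@1 B@0 C@1
Step 3: thread B executes B1 (y = y * 3). Shared: x=4 y=18. PCs: A@1 B@1 C@1
Step 4: thread C executes C2 (x = y). Shared: x=18 y=18. PCs: A@1 B@1 C@2
Step 5: thread B executes B2 (y = y + 5). Shared: x=18 y=23. PCs: A@1 B@2 C@2
Step 6: thread A executes A2 (x = x - 1). Shared: x=17 y=23. PCs: A@2 B@2 C@2
Step 7: thread A executes A3 (y = x). Shared: x=17 y=17. PCs: A@3 B@2 C@2
Step 8: thread C executes C3 (x = x + 5). Shared: x=22 y=17. PCs: A@3 B@2 C@3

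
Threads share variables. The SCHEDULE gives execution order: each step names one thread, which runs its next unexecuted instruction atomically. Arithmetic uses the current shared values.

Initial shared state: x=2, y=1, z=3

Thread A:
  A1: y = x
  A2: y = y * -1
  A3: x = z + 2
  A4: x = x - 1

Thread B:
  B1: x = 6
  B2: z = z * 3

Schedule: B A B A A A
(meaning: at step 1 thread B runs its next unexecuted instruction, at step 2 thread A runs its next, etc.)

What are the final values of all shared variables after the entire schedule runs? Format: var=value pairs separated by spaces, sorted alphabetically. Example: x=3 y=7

Answer: x=10 y=-6 z=9

Derivation:
Step 1: thread B executes B1 (x = 6). Shared: x=6 y=1 z=3. PCs: A@0 B@1
Step 2: thread A executes A1 (y = x). Shared: x=6 y=6 z=3. PCs: A@1 B@1
Step 3: thread B executes B2 (z = z * 3). Shared: x=6 y=6 z=9. PCs: A@1 B@2
Step 4: thread A executes A2 (y = y * -1). Shared: x=6 y=-6 z=9. PCs: A@2 B@2
Step 5: thread A executes A3 (x = z + 2). Shared: x=11 y=-6 z=9. PCs: A@3 B@2
Step 6: thread A executes A4 (x = x - 1). Shared: x=10 y=-6 z=9. PCs: A@4 B@2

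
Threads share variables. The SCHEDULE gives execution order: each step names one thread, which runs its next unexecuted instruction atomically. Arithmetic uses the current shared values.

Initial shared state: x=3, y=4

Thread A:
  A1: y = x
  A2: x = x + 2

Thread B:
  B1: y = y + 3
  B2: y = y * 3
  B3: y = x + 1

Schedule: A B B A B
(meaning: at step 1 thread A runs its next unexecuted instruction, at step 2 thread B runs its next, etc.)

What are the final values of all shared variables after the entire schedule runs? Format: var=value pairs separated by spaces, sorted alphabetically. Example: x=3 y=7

Answer: x=5 y=6

Derivation:
Step 1: thread A executes A1 (y = x). Shared: x=3 y=3. PCs: A@1 B@0
Step 2: thread B executes B1 (y = y + 3). Shared: x=3 y=6. PCs: A@1 B@1
Step 3: thread B executes B2 (y = y * 3). Shared: x=3 y=18. PCs: A@1 B@2
Step 4: thread A executes A2 (x = x + 2). Shared: x=5 y=18. PCs: A@2 B@2
Step 5: thread B executes B3 (y = x + 1). Shared: x=5 y=6. PCs: A@2 B@3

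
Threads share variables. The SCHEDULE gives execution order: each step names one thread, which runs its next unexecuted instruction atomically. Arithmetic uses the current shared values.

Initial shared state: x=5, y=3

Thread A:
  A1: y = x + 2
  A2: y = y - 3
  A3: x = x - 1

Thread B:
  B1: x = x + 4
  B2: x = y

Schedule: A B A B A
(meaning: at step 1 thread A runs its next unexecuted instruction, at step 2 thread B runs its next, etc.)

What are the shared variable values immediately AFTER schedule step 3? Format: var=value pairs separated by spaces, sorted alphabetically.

Step 1: thread A executes A1 (y = x + 2). Shared: x=5 y=7. PCs: A@1 B@0
Step 2: thread B executes B1 (x = x + 4). Shared: x=9 y=7. PCs: A@1 B@1
Step 3: thread A executes A2 (y = y - 3). Shared: x=9 y=4. PCs: A@2 B@1

Answer: x=9 y=4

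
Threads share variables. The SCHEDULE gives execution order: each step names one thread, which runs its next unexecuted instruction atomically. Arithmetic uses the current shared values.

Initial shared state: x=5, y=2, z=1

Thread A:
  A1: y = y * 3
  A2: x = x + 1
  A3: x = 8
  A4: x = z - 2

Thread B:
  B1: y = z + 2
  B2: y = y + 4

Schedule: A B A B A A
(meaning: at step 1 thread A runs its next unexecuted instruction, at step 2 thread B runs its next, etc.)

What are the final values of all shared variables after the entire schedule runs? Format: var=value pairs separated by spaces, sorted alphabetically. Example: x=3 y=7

Answer: x=-1 y=7 z=1

Derivation:
Step 1: thread A executes A1 (y = y * 3). Shared: x=5 y=6 z=1. PCs: A@1 B@0
Step 2: thread B executes B1 (y = z + 2). Shared: x=5 y=3 z=1. PCs: A@1 B@1
Step 3: thread A executes A2 (x = x + 1). Shared: x=6 y=3 z=1. PCs: A@2 B@1
Step 4: thread B executes B2 (y = y + 4). Shared: x=6 y=7 z=1. PCs: A@2 B@2
Step 5: thread A executes A3 (x = 8). Shared: x=8 y=7 z=1. PCs: A@3 B@2
Step 6: thread A executes A4 (x = z - 2). Shared: x=-1 y=7 z=1. PCs: A@4 B@2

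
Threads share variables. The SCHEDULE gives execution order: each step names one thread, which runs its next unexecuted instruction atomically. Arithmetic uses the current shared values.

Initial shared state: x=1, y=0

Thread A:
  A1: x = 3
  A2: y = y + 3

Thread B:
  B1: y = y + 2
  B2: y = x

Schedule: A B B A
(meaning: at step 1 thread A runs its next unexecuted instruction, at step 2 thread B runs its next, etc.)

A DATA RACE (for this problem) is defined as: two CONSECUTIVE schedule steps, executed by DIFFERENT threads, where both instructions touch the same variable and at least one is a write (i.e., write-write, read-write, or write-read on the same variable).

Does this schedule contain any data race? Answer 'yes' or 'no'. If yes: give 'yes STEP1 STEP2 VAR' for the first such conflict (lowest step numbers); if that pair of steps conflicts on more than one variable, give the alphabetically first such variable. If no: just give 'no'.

Answer: yes 3 4 y

Derivation:
Steps 1,2: A(r=-,w=x) vs B(r=y,w=y). No conflict.
Steps 2,3: same thread (B). No race.
Steps 3,4: B(y = x) vs A(y = y + 3). RACE on y (W-W).
First conflict at steps 3,4.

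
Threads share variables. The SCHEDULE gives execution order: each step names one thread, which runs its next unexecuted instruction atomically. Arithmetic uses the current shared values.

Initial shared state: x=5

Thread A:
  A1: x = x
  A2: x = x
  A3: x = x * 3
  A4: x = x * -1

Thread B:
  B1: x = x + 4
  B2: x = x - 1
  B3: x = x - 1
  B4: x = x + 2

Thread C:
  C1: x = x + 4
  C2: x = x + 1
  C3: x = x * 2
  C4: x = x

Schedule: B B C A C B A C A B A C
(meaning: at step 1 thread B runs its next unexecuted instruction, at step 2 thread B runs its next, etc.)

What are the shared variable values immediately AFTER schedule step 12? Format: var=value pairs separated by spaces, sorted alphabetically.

Step 1: thread B executes B1 (x = x + 4). Shared: x=9. PCs: A@0 B@1 C@0
Step 2: thread B executes B2 (x = x - 1). Shared: x=8. PCs: A@0 B@2 C@0
Step 3: thread C executes C1 (x = x + 4). Shared: x=12. PCs: A@0 B@2 C@1
Step 4: thread A executes A1 (x = x). Shared: x=12. PCs: A@1 B@2 C@1
Step 5: thread C executes C2 (x = x + 1). Shared: x=13. PCs: A@1 B@2 C@2
Step 6: thread B executes B3 (x = x - 1). Shared: x=12. PCs: A@1 B@3 C@2
Step 7: thread A executes A2 (x = x). Shared: x=12. PCs: A@2 B@3 C@2
Step 8: thread C executes C3 (x = x * 2). Shared: x=24. PCs: A@2 B@3 C@3
Step 9: thread A executes A3 (x = x * 3). Shared: x=72. PCs: A@3 B@3 C@3
Step 10: thread B executes B4 (x = x + 2). Shared: x=74. PCs: A@3 B@4 C@3
Step 11: thread A executes A4 (x = x * -1). Shared: x=-74. PCs: A@4 B@4 C@3
Step 12: thread C executes C4 (x = x). Shared: x=-74. PCs: A@4 B@4 C@4

Answer: x=-74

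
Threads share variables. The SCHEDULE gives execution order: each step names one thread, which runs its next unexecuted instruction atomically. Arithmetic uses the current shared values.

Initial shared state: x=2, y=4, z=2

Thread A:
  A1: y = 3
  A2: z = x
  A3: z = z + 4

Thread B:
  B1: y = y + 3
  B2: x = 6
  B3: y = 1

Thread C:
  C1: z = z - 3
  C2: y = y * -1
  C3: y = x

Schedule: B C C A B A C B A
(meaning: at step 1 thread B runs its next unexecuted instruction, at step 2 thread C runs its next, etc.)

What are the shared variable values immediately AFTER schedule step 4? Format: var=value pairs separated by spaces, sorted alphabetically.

Step 1: thread B executes B1 (y = y + 3). Shared: x=2 y=7 z=2. PCs: A@0 B@1 C@0
Step 2: thread C executes C1 (z = z - 3). Shared: x=2 y=7 z=-1. PCs: A@0 B@1 C@1
Step 3: thread C executes C2 (y = y * -1). Shared: x=2 y=-7 z=-1. PCs: A@0 B@1 C@2
Step 4: thread A executes A1 (y = 3). Shared: x=2 y=3 z=-1. PCs: A@1 B@1 C@2

Answer: x=2 y=3 z=-1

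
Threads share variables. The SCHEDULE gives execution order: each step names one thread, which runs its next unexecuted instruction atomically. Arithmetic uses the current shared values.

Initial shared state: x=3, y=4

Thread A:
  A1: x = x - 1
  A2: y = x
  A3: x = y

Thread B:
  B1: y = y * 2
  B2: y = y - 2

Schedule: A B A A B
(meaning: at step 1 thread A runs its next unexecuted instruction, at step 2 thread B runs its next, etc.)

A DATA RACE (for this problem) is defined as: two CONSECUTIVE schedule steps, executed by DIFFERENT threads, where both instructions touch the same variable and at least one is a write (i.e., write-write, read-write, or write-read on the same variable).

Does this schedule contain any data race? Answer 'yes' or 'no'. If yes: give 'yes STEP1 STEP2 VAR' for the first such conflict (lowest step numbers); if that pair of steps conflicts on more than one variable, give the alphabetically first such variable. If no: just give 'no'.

Steps 1,2: A(r=x,w=x) vs B(r=y,w=y). No conflict.
Steps 2,3: B(y = y * 2) vs A(y = x). RACE on y (W-W).
Steps 3,4: same thread (A). No race.
Steps 4,5: A(x = y) vs B(y = y - 2). RACE on y (R-W).
First conflict at steps 2,3.

Answer: yes 2 3 y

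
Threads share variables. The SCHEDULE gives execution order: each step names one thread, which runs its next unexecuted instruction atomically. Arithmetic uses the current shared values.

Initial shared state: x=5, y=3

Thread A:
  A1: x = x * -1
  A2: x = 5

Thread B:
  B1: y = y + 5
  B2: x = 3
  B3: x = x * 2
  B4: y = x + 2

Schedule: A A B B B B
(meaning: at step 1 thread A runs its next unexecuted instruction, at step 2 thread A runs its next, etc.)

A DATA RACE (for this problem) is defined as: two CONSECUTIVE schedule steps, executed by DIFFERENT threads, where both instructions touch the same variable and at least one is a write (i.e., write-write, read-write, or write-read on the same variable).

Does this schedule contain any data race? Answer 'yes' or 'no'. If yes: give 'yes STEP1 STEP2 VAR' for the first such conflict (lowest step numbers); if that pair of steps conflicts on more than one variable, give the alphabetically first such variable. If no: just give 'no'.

Answer: no

Derivation:
Steps 1,2: same thread (A). No race.
Steps 2,3: A(r=-,w=x) vs B(r=y,w=y). No conflict.
Steps 3,4: same thread (B). No race.
Steps 4,5: same thread (B). No race.
Steps 5,6: same thread (B). No race.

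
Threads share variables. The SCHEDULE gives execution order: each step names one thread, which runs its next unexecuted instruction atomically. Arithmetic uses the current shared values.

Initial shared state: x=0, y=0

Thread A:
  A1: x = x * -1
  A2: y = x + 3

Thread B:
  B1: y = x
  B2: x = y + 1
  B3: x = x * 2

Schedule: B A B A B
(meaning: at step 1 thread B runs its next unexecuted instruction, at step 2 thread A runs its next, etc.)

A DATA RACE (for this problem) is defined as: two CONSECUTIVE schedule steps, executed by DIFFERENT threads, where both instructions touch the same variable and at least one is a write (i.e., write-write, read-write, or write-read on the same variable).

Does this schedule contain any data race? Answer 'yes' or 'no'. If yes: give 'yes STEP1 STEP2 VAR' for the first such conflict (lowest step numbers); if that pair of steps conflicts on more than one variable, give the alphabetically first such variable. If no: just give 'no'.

Steps 1,2: B(y = x) vs A(x = x * -1). RACE on x (R-W).
Steps 2,3: A(x = x * -1) vs B(x = y + 1). RACE on x (W-W).
Steps 3,4: B(x = y + 1) vs A(y = x + 3). RACE on x (W-R), y (R-W). Multiple vars; alphabetically first is x.
Steps 4,5: A(y = x + 3) vs B(x = x * 2). RACE on x (R-W).
First conflict at steps 1,2.

Answer: yes 1 2 x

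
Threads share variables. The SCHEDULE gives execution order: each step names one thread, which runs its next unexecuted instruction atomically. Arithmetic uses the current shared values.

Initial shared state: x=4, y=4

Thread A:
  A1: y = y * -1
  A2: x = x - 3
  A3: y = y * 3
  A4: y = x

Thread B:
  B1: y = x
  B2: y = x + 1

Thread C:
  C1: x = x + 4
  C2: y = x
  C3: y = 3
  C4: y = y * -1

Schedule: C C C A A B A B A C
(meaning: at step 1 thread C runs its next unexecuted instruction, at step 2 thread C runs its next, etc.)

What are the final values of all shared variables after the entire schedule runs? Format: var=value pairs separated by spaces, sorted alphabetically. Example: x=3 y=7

Step 1: thread C executes C1 (x = x + 4). Shared: x=8 y=4. PCs: A@0 B@0 C@1
Step 2: thread C executes C2 (y = x). Shared: x=8 y=8. PCs: A@0 B@0 C@2
Step 3: thread C executes C3 (y = 3). Shared: x=8 y=3. PCs: A@0 B@0 C@3
Step 4: thread A executes A1 (y = y * -1). Shared: x=8 y=-3. PCs: A@1 B@0 C@3
Step 5: thread A executes A2 (x = x - 3). Shared: x=5 y=-3. PCs: A@2 B@0 C@3
Step 6: thread B executes B1 (y = x). Shared: x=5 y=5. PCs: A@2 B@1 C@3
Step 7: thread A executes A3 (y = y * 3). Shared: x=5 y=15. PCs: A@3 B@1 C@3
Step 8: thread B executes B2 (y = x + 1). Shared: x=5 y=6. PCs: A@3 B@2 C@3
Step 9: thread A executes A4 (y = x). Shared: x=5 y=5. PCs: A@4 B@2 C@3
Step 10: thread C executes C4 (y = y * -1). Shared: x=5 y=-5. PCs: A@4 B@2 C@4

Answer: x=5 y=-5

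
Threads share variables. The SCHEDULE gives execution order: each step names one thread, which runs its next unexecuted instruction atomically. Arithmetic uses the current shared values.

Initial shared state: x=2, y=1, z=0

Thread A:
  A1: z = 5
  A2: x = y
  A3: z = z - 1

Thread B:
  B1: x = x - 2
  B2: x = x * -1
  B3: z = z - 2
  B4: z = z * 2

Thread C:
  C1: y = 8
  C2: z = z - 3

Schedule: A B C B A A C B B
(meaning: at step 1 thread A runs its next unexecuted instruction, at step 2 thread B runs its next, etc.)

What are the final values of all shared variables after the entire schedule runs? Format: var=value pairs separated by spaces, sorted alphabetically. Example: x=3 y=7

Step 1: thread A executes A1 (z = 5). Shared: x=2 y=1 z=5. PCs: A@1 B@0 C@0
Step 2: thread B executes B1 (x = x - 2). Shared: x=0 y=1 z=5. PCs: A@1 B@1 C@0
Step 3: thread C executes C1 (y = 8). Shared: x=0 y=8 z=5. PCs: A@1 B@1 C@1
Step 4: thread B executes B2 (x = x * -1). Shared: x=0 y=8 z=5. PCs: A@1 B@2 C@1
Step 5: thread A executes A2 (x = y). Shared: x=8 y=8 z=5. PCs: A@2 B@2 C@1
Step 6: thread A executes A3 (z = z - 1). Shared: x=8 y=8 z=4. PCs: A@3 B@2 C@1
Step 7: thread C executes C2 (z = z - 3). Shared: x=8 y=8 z=1. PCs: A@3 B@2 C@2
Step 8: thread B executes B3 (z = z - 2). Shared: x=8 y=8 z=-1. PCs: A@3 B@3 C@2
Step 9: thread B executes B4 (z = z * 2). Shared: x=8 y=8 z=-2. PCs: A@3 B@4 C@2

Answer: x=8 y=8 z=-2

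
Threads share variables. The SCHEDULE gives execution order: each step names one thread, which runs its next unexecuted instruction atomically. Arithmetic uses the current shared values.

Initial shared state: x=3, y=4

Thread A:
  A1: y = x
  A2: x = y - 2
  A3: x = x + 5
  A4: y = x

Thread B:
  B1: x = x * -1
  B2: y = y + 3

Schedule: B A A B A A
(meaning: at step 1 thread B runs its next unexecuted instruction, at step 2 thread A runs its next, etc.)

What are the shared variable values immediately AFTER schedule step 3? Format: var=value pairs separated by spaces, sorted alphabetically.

Answer: x=-5 y=-3

Derivation:
Step 1: thread B executes B1 (x = x * -1). Shared: x=-3 y=4. PCs: A@0 B@1
Step 2: thread A executes A1 (y = x). Shared: x=-3 y=-3. PCs: A@1 B@1
Step 3: thread A executes A2 (x = y - 2). Shared: x=-5 y=-3. PCs: A@2 B@1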